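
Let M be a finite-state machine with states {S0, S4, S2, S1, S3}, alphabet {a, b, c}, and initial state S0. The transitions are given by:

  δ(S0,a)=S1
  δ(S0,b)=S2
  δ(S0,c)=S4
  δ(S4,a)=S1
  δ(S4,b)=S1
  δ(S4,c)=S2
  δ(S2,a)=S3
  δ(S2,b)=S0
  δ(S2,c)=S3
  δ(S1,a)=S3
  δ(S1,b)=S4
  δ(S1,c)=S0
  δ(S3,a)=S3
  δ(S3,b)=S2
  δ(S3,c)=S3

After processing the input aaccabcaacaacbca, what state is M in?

S3

S0 → S1 → S3 → S3 → S3 → S3 → S2 → S3 → S3 → S3 → S3 → S3 → S3 → S3 → S2 → S3 → S3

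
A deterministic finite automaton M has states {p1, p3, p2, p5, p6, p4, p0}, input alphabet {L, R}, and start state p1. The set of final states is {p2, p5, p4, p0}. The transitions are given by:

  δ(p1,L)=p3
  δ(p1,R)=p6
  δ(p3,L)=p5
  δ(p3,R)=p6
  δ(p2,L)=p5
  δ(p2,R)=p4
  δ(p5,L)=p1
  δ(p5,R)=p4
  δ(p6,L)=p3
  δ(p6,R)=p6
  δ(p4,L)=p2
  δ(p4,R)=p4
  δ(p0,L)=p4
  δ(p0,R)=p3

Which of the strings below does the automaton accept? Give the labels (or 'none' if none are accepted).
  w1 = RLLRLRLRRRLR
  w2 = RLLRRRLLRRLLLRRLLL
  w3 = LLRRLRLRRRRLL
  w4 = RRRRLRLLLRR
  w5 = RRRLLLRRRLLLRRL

w1: p1 → p6 → p3 → p5 → p4 → p2 → p4 → p2 → p4 → p4 → p4 → p2 → p4  → end p4, accepted
w2: p1 → p6 → p3 → p5 → p4 → p4 → p4 → p2 → p5 → p4 → p4 → p2 → p5 → p1 → p6 → p6 → p3 → p5 → p1  → end p1, rejected
w3: p1 → p3 → p5 → p4 → p4 → p2 → p4 → p2 → p4 → p4 → p4 → p4 → p2 → p5  → end p5, accepted
w4: p1 → p6 → p6 → p6 → p6 → p3 → p6 → p3 → p5 → p1 → p6 → p6  → end p6, rejected
w5: p1 → p6 → p6 → p6 → p3 → p5 → p1 → p6 → p6 → p6 → p3 → p5 → p1 → p6 → p6 → p3  → end p3, rejected

w1, w3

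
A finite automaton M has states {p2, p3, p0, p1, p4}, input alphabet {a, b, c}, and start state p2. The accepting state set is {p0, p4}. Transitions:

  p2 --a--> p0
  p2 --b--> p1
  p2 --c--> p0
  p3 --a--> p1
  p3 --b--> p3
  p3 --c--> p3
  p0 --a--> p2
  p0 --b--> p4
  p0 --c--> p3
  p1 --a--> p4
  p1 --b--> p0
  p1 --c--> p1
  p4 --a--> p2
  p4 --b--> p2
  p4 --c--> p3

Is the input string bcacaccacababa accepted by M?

start at p2
read 'b': p2 → p1
read 'c': p1 → p1
read 'a': p1 → p4
read 'c': p4 → p3
read 'a': p3 → p1
read 'c': p1 → p1
read 'c': p1 → p1
read 'a': p1 → p4
read 'c': p4 → p3
read 'a': p3 → p1
read 'b': p1 → p0
read 'a': p0 → p2
read 'b': p2 → p1
read 'a': p1 → p4
End state p4 is accepting.

Yes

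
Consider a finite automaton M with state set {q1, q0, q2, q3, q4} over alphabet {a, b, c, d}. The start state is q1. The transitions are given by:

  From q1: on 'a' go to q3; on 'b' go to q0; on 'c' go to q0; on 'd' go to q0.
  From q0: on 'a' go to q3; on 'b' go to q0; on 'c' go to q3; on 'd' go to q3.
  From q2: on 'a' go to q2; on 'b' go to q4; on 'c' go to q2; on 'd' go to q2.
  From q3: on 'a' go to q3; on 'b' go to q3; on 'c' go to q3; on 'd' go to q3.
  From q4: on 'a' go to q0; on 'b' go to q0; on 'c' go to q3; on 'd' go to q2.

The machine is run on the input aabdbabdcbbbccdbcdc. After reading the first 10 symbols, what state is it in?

start at q1
read 'a': q1 → q3
read 'a': q3 → q3
read 'b': q3 → q3
read 'd': q3 → q3
read 'b': q3 → q3
read 'a': q3 → q3
read 'b': q3 → q3
read 'd': q3 → q3
read 'c': q3 → q3
read 'b': q3 → q3
After 10 symbols: q3.

q3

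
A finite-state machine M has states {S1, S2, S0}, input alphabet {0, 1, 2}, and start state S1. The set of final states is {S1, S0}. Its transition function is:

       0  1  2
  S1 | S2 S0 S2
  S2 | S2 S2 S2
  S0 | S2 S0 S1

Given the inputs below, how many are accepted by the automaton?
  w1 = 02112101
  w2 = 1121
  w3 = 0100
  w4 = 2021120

1

w1:
  start at S1
  read '0': S1 → S2
  read '2': S2 → S2
  read '1': S2 → S2
  read '1': S2 → S2
  read '2': S2 → S2
  read '1': S2 → S2
  read '0': S2 → S2
  read '1': S2 → S2
  end S2, rejected
w2:
  start at S1
  read '1': S1 → S0
  read '1': S0 → S0
  read '2': S0 → S1
  read '1': S1 → S0
  end S0, accepted
w3:
  start at S1
  read '0': S1 → S2
  read '1': S2 → S2
  read '0': S2 → S2
  read '0': S2 → S2
  end S2, rejected
w4:
  start at S1
  read '2': S1 → S2
  read '0': S2 → S2
  read '2': S2 → S2
  read '1': S2 → S2
  read '1': S2 → S2
  read '2': S2 → S2
  read '0': S2 → S2
  end S2, rejected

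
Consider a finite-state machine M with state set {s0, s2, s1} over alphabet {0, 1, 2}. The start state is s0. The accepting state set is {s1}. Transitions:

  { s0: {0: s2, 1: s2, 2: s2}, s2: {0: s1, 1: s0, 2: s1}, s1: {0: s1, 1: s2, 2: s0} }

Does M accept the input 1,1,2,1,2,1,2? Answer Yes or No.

No

s0 → s2 → s0 → s2 → s0 → s2 → s0 → s2
End state s2 is not accepting.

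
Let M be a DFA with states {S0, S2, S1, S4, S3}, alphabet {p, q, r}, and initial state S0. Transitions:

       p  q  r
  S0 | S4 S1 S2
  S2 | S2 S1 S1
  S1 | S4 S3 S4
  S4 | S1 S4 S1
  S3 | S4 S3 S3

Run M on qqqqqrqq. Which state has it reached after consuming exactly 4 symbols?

S3

start at S0
read 'q': S0 → S1
read 'q': S1 → S3
read 'q': S3 → S3
read 'q': S3 → S3
After 4 symbols: S3.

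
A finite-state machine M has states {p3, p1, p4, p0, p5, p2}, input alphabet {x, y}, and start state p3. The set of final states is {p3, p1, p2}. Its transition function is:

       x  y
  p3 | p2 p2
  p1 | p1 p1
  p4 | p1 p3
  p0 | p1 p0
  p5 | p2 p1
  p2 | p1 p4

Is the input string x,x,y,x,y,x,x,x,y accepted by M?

Yes

Trace: p3 -x-> p2 -x-> p1 -y-> p1 -x-> p1 -y-> p1 -x-> p1 -x-> p1 -x-> p1 -y-> p1
End state p1 is accepting.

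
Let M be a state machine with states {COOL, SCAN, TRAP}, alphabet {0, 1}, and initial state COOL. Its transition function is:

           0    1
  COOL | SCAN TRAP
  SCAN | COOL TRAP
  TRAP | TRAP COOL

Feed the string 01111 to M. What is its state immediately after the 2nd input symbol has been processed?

COOL → SCAN → TRAP
After 2 symbols: TRAP.

TRAP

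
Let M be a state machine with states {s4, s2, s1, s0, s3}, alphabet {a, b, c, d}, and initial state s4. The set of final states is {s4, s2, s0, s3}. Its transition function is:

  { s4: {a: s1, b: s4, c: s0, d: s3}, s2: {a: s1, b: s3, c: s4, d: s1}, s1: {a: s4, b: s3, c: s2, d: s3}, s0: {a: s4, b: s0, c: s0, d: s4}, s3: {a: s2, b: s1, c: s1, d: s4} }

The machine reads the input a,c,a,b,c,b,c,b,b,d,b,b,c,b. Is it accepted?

s4 → s1 → s2 → s1 → s3 → s1 → s3 → s1 → s3 → s1 → s3 → s1 → s3 → s1 → s3
End state s3 is accepting.

Yes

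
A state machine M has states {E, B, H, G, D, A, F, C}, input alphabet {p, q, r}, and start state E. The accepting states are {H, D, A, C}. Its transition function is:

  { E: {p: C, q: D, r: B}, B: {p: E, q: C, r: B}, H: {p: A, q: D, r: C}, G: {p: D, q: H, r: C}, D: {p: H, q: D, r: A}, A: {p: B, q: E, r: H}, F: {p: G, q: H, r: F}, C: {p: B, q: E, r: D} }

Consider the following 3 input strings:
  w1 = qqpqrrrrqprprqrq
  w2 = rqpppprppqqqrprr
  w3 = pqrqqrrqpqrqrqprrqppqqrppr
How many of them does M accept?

w1: Trace: E -q-> D -q-> D -p-> H -q-> D -r-> A -r-> H -r-> C -r-> D -q-> D -p-> H -r-> C -p-> B -r-> B -q-> C -r-> D -q-> D  → end D, accepted
w2: Trace: E -r-> B -q-> C -p-> B -p-> E -p-> C -p-> B -r-> B -p-> E -p-> C -q-> E -q-> D -q-> D -r-> A -p-> B -r-> B -r-> B  → end B, rejected
w3: Trace: E -p-> C -q-> E -r-> B -q-> C -q-> E -r-> B -r-> B -q-> C -p-> B -q-> C -r-> D -q-> D -r-> A -q-> E -p-> C -r-> D -r-> A -q-> E -p-> C -p-> B -q-> C -q-> E -r-> B -p-> E -p-> C -r-> D  → end D, accepted

2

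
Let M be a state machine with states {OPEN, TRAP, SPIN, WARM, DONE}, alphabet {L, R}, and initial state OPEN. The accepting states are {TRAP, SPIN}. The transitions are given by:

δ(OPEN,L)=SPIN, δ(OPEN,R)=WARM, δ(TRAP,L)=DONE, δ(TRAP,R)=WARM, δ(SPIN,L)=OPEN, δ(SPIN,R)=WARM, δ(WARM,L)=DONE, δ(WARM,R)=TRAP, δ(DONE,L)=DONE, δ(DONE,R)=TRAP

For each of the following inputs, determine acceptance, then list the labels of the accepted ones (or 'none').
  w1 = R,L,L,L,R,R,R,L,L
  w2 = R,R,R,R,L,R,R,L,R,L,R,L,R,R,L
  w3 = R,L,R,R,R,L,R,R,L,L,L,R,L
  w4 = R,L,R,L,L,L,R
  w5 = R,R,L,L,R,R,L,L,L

w1:
  start at OPEN
  read 'R': OPEN → WARM
  read 'L': WARM → DONE
  read 'L': DONE → DONE
  read 'L': DONE → DONE
  read 'R': DONE → TRAP
  read 'R': TRAP → WARM
  read 'R': WARM → TRAP
  read 'L': TRAP → DONE
  read 'L': DONE → DONE
  end DONE, rejected
w2:
  start at OPEN
  read 'R': OPEN → WARM
  read 'R': WARM → TRAP
  read 'R': TRAP → WARM
  read 'R': WARM → TRAP
  read 'L': TRAP → DONE
  read 'R': DONE → TRAP
  read 'R': TRAP → WARM
  read 'L': WARM → DONE
  read 'R': DONE → TRAP
  read 'L': TRAP → DONE
  read 'R': DONE → TRAP
  read 'L': TRAP → DONE
  read 'R': DONE → TRAP
  read 'R': TRAP → WARM
  read 'L': WARM → DONE
  end DONE, rejected
w3:
  start at OPEN
  read 'R': OPEN → WARM
  read 'L': WARM → DONE
  read 'R': DONE → TRAP
  read 'R': TRAP → WARM
  read 'R': WARM → TRAP
  read 'L': TRAP → DONE
  read 'R': DONE → TRAP
  read 'R': TRAP → WARM
  read 'L': WARM → DONE
  read 'L': DONE → DONE
  read 'L': DONE → DONE
  read 'R': DONE → TRAP
  read 'L': TRAP → DONE
  end DONE, rejected
w4:
  start at OPEN
  read 'R': OPEN → WARM
  read 'L': WARM → DONE
  read 'R': DONE → TRAP
  read 'L': TRAP → DONE
  read 'L': DONE → DONE
  read 'L': DONE → DONE
  read 'R': DONE → TRAP
  end TRAP, accepted
w5:
  start at OPEN
  read 'R': OPEN → WARM
  read 'R': WARM → TRAP
  read 'L': TRAP → DONE
  read 'L': DONE → DONE
  read 'R': DONE → TRAP
  read 'R': TRAP → WARM
  read 'L': WARM → DONE
  read 'L': DONE → DONE
  read 'L': DONE → DONE
  end DONE, rejected

w4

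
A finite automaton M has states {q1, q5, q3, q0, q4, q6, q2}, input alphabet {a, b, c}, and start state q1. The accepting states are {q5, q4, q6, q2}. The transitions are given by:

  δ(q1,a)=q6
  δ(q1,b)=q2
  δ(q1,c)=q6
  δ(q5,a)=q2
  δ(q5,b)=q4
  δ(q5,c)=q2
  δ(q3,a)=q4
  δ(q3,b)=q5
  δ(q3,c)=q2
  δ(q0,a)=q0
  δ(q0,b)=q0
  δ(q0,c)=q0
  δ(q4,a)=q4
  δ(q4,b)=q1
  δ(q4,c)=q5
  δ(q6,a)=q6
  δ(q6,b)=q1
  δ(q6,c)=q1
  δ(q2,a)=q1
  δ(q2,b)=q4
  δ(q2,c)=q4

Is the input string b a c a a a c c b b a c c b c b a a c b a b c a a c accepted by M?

start at q1
read 'b': q1 → q2
read 'a': q2 → q1
read 'c': q1 → q6
read 'a': q6 → q6
read 'a': q6 → q6
read 'a': q6 → q6
read 'c': q6 → q1
read 'c': q1 → q6
read 'b': q6 → q1
read 'b': q1 → q2
read 'a': q2 → q1
read 'c': q1 → q6
read 'c': q6 → q1
read 'b': q1 → q2
read 'c': q2 → q4
read 'b': q4 → q1
read 'a': q1 → q6
read 'a': q6 → q6
read 'c': q6 → q1
read 'b': q1 → q2
read 'a': q2 → q1
read 'b': q1 → q2
read 'c': q2 → q4
read 'a': q4 → q4
read 'a': q4 → q4
read 'c': q4 → q5
End state q5 is accepting.

Yes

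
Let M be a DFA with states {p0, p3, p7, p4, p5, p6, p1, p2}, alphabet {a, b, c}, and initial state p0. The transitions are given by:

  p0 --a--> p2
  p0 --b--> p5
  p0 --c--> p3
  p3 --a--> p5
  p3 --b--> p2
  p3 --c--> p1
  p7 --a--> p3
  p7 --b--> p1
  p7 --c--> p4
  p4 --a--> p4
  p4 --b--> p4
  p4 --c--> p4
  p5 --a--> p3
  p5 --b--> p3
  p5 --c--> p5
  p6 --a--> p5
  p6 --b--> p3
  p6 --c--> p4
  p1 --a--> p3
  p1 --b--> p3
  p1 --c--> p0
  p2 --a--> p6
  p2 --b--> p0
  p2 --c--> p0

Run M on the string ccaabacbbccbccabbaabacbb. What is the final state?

p0 → p3 → p1 → p3 → p5 → p3 → p5 → p5 → p3 → p2 → p0 → p3 → p2 → p0 → p3 → p5 → p3 → p2 → p6 → p5 → p3 → p5 → p5 → p3 → p2

p2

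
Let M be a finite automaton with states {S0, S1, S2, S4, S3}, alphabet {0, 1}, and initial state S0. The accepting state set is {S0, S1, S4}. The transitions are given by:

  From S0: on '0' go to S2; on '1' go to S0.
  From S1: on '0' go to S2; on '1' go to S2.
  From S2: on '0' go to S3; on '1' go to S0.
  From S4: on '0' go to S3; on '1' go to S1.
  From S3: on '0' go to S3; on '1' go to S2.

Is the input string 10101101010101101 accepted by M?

Yes

Trace: S0 -1-> S0 -0-> S2 -1-> S0 -0-> S2 -1-> S0 -1-> S0 -0-> S2 -1-> S0 -0-> S2 -1-> S0 -0-> S2 -1-> S0 -0-> S2 -1-> S0 -1-> S0 -0-> S2 -1-> S0
End state S0 is accepting.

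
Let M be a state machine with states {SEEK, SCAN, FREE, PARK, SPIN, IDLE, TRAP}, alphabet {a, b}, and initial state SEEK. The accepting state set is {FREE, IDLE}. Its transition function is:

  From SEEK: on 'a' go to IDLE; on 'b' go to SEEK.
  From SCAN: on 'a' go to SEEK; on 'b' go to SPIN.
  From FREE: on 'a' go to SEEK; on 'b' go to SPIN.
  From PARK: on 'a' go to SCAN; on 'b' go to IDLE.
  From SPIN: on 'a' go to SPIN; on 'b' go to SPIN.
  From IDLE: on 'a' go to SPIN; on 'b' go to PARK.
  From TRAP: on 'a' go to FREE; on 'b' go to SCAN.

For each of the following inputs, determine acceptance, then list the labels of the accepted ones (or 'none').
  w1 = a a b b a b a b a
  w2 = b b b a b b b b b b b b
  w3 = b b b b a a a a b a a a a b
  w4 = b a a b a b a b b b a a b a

w2

w1: SEEK → IDLE → SPIN → SPIN → SPIN → SPIN → SPIN → SPIN → SPIN → SPIN  → end SPIN, rejected
w2: SEEK → SEEK → SEEK → SEEK → IDLE → PARK → IDLE → PARK → IDLE → PARK → IDLE → PARK → IDLE  → end IDLE, accepted
w3: SEEK → SEEK → SEEK → SEEK → SEEK → IDLE → SPIN → SPIN → SPIN → SPIN → SPIN → SPIN → SPIN → SPIN → SPIN  → end SPIN, rejected
w4: SEEK → SEEK → IDLE → SPIN → SPIN → SPIN → SPIN → SPIN → SPIN → SPIN → SPIN → SPIN → SPIN → SPIN → SPIN  → end SPIN, rejected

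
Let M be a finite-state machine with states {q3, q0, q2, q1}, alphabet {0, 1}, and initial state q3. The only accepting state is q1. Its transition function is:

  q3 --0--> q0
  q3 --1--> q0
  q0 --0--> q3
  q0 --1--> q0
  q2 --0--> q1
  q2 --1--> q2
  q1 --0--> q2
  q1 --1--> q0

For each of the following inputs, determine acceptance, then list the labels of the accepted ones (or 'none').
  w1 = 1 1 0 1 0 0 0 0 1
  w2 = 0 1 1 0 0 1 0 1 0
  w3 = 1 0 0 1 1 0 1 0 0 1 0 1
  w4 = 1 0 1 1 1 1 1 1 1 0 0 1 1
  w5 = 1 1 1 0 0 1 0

none

w1:
  start at q3
  read '1': q3 → q0
  read '1': q0 → q0
  read '0': q0 → q3
  read '1': q3 → q0
  read '0': q0 → q3
  read '0': q3 → q0
  read '0': q0 → q3
  read '0': q3 → q0
  read '1': q0 → q0
  end q0, rejected
w2:
  start at q3
  read '0': q3 → q0
  read '1': q0 → q0
  read '1': q0 → q0
  read '0': q0 → q3
  read '0': q3 → q0
  read '1': q0 → q0
  read '0': q0 → q3
  read '1': q3 → q0
  read '0': q0 → q3
  end q3, rejected
w3:
  start at q3
  read '1': q3 → q0
  read '0': q0 → q3
  read '0': q3 → q0
  read '1': q0 → q0
  read '1': q0 → q0
  read '0': q0 → q3
  read '1': q3 → q0
  read '0': q0 → q3
  read '0': q3 → q0
  read '1': q0 → q0
  read '0': q0 → q3
  read '1': q3 → q0
  end q0, rejected
w4:
  start at q3
  read '1': q3 → q0
  read '0': q0 → q3
  read '1': q3 → q0
  read '1': q0 → q0
  read '1': q0 → q0
  read '1': q0 → q0
  read '1': q0 → q0
  read '1': q0 → q0
  read '1': q0 → q0
  read '0': q0 → q3
  read '0': q3 → q0
  read '1': q0 → q0
  read '1': q0 → q0
  end q0, rejected
w5:
  start at q3
  read '1': q3 → q0
  read '1': q0 → q0
  read '1': q0 → q0
  read '0': q0 → q3
  read '0': q3 → q0
  read '1': q0 → q0
  read '0': q0 → q3
  end q3, rejected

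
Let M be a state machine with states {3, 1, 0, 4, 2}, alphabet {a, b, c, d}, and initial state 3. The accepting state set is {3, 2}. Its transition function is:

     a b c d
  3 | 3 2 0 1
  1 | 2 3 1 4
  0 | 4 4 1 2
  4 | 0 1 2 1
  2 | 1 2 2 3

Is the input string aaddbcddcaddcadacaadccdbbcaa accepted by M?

Yes

Trace: 3 -a-> 3 -a-> 3 -d-> 1 -d-> 4 -b-> 1 -c-> 1 -d-> 4 -d-> 1 -c-> 1 -a-> 2 -d-> 3 -d-> 1 -c-> 1 -a-> 2 -d-> 3 -a-> 3 -c-> 0 -a-> 4 -a-> 0 -d-> 2 -c-> 2 -c-> 2 -d-> 3 -b-> 2 -b-> 2 -c-> 2 -a-> 1 -a-> 2
End state 2 is accepting.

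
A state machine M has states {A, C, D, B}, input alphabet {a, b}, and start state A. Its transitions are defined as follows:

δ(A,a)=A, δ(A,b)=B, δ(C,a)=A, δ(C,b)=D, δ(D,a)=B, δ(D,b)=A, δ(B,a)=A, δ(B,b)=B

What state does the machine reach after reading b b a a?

A

start at A
read 'b': A → B
read 'b': B → B
read 'a': B → A
read 'a': A → A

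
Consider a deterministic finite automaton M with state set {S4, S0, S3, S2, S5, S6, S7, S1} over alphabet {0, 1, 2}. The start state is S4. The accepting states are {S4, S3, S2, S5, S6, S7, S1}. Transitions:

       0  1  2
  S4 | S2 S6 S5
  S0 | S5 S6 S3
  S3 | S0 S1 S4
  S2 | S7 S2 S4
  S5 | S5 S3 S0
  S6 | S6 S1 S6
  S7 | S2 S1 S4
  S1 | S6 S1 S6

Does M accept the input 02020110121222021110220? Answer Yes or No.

start at S4
read '0': S4 → S2
read '2': S2 → S4
read '0': S4 → S2
read '2': S2 → S4
read '0': S4 → S2
read '1': S2 → S2
read '1': S2 → S2
read '0': S2 → S7
read '1': S7 → S1
read '2': S1 → S6
read '1': S6 → S1
read '2': S1 → S6
read '2': S6 → S6
read '2': S6 → S6
read '0': S6 → S6
read '2': S6 → S6
read '1': S6 → S1
read '1': S1 → S1
read '1': S1 → S1
read '0': S1 → S6
read '2': S6 → S6
read '2': S6 → S6
read '0': S6 → S6
End state S6 is accepting.

Yes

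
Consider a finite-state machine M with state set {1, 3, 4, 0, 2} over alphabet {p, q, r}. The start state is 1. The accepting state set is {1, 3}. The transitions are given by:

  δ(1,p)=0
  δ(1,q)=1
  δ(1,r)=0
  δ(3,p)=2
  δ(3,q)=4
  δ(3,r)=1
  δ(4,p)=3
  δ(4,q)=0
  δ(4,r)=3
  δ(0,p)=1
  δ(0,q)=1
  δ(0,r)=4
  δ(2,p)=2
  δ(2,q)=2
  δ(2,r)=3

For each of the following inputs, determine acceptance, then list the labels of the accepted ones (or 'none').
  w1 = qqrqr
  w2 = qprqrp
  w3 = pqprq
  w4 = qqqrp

w2, w4

w1: Trace: 1 -q-> 1 -q-> 1 -r-> 0 -q-> 1 -r-> 0  → end 0, rejected
w2: Trace: 1 -q-> 1 -p-> 0 -r-> 4 -q-> 0 -r-> 4 -p-> 3  → end 3, accepted
w3: Trace: 1 -p-> 0 -q-> 1 -p-> 0 -r-> 4 -q-> 0  → end 0, rejected
w4: Trace: 1 -q-> 1 -q-> 1 -q-> 1 -r-> 0 -p-> 1  → end 1, accepted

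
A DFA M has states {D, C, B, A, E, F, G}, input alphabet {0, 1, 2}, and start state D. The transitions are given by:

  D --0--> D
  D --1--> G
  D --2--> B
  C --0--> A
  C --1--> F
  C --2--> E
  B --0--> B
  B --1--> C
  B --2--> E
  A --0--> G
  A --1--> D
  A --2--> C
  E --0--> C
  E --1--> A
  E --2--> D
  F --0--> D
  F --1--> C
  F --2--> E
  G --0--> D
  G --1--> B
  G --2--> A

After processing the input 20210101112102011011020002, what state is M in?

E

D → B → B → E → A → G → B → B → C → F → C → E → A → G → A → G → B → C → A → D → G → D → B → B → B → B → E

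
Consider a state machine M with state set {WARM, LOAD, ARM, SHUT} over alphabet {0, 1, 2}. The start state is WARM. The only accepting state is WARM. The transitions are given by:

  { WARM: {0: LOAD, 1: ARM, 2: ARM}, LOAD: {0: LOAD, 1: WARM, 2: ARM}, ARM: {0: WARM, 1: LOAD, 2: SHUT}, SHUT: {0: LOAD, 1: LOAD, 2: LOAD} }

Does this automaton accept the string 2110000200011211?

Yes

Trace: WARM -2-> ARM -1-> LOAD -1-> WARM -0-> LOAD -0-> LOAD -0-> LOAD -0-> LOAD -2-> ARM -0-> WARM -0-> LOAD -0-> LOAD -1-> WARM -1-> ARM -2-> SHUT -1-> LOAD -1-> WARM
End state WARM is accepting.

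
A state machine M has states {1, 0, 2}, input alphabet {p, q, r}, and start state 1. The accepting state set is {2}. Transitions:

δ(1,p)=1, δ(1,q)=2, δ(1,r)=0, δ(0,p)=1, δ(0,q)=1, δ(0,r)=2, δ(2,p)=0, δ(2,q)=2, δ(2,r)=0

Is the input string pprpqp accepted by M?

No

1 → 1 → 1 → 0 → 1 → 2 → 0
End state 0 is not accepting.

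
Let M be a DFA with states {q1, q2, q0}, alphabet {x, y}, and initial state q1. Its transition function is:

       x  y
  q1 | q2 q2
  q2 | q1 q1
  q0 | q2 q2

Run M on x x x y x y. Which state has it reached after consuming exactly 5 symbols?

q2

start at q1
read 'x': q1 → q2
read 'x': q2 → q1
read 'x': q1 → q2
read 'y': q2 → q1
read 'x': q1 → q2
After 5 symbols: q2.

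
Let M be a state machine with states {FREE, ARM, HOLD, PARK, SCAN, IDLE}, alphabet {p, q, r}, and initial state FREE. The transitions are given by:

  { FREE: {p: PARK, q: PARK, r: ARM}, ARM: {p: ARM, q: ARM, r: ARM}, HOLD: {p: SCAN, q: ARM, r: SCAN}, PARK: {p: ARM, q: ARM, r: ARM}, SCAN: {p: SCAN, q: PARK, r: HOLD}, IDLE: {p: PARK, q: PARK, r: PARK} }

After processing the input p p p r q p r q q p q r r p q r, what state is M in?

Trace: FREE -p-> PARK -p-> ARM -p-> ARM -r-> ARM -q-> ARM -p-> ARM -r-> ARM -q-> ARM -q-> ARM -p-> ARM -q-> ARM -r-> ARM -r-> ARM -p-> ARM -q-> ARM -r-> ARM

ARM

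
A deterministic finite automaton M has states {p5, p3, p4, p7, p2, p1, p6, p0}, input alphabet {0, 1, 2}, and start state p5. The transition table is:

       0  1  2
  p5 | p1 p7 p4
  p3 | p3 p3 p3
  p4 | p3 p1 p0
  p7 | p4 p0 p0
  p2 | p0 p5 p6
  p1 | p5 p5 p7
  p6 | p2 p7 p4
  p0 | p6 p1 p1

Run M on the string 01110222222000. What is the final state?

start at p5
read '0': p5 → p1
read '1': p1 → p5
read '1': p5 → p7
read '1': p7 → p0
read '0': p0 → p6
read '2': p6 → p4
read '2': p4 → p0
read '2': p0 → p1
read '2': p1 → p7
read '2': p7 → p0
read '2': p0 → p1
read '0': p1 → p5
read '0': p5 → p1
read '0': p1 → p5

p5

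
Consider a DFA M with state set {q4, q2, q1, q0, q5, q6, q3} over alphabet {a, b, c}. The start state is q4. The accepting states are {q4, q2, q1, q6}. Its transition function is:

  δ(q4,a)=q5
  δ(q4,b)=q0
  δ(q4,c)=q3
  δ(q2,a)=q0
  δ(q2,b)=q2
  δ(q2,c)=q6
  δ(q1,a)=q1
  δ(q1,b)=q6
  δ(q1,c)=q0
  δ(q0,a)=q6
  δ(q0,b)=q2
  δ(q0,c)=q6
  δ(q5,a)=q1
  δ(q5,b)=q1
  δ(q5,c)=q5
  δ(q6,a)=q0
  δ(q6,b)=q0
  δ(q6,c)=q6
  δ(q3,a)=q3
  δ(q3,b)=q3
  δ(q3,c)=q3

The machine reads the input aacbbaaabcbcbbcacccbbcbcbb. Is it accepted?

Yes

q4 → q5 → q1 → q0 → q2 → q2 → q0 → q6 → q0 → q2 → q6 → q0 → q6 → q0 → q2 → q6 → q0 → q6 → q6 → q6 → q0 → q2 → q6 → q0 → q6 → q0 → q2
End state q2 is accepting.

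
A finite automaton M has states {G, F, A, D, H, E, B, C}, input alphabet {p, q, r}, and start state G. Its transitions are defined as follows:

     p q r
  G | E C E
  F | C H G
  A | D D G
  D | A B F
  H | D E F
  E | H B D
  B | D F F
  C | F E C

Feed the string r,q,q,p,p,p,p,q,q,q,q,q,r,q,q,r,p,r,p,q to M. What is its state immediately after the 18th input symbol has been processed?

G

G → E → B → F → C → F → C → F → H → E → B → F → H → F → H → E → D → A → G
After 18 symbols: G.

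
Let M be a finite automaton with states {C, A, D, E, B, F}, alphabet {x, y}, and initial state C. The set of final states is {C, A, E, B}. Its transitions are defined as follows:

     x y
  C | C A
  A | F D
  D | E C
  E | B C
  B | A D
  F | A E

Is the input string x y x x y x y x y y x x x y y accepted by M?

Trace: C -x-> C -y-> A -x-> F -x-> A -y-> D -x-> E -y-> C -x-> C -y-> A -y-> D -x-> E -x-> B -x-> A -y-> D -y-> C
End state C is accepting.

Yes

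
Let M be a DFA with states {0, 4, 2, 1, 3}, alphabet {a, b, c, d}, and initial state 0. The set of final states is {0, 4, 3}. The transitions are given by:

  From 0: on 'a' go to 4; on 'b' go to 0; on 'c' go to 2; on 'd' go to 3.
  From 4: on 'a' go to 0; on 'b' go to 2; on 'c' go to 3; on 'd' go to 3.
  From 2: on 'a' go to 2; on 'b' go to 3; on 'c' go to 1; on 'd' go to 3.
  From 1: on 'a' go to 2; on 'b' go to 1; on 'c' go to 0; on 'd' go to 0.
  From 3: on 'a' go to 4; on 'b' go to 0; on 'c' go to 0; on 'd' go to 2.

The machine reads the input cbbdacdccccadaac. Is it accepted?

Trace: 0 -c-> 2 -b-> 3 -b-> 0 -d-> 3 -a-> 4 -c-> 3 -d-> 2 -c-> 1 -c-> 0 -c-> 2 -c-> 1 -a-> 2 -d-> 3 -a-> 4 -a-> 0 -c-> 2
End state 2 is not accepting.

No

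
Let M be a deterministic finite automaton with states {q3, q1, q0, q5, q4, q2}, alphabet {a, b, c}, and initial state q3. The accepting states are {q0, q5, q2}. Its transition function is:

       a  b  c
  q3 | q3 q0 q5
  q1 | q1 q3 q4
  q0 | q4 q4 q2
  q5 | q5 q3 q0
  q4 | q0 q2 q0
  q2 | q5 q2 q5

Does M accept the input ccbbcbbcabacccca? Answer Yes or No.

q3 → q5 → q0 → q4 → q2 → q5 → q3 → q0 → q2 → q5 → q3 → q3 → q5 → q0 → q2 → q5 → q5
End state q5 is accepting.

Yes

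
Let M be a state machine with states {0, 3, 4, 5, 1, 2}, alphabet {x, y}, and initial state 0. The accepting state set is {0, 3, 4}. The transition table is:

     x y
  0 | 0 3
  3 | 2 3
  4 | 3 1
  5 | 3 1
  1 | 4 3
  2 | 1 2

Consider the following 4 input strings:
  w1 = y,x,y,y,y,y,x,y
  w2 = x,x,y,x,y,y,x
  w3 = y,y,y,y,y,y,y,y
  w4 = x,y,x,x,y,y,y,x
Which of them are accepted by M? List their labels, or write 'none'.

w1, w3

w1:
  start at 0
  read 'y': 0 → 3
  read 'x': 3 → 2
  read 'y': 2 → 2
  read 'y': 2 → 2
  read 'y': 2 → 2
  read 'y': 2 → 2
  read 'x': 2 → 1
  read 'y': 1 → 3
  end 3, accepted
w2:
  start at 0
  read 'x': 0 → 0
  read 'x': 0 → 0
  read 'y': 0 → 3
  read 'x': 3 → 2
  read 'y': 2 → 2
  read 'y': 2 → 2
  read 'x': 2 → 1
  end 1, rejected
w3:
  start at 0
  read 'y': 0 → 3
  read 'y': 3 → 3
  read 'y': 3 → 3
  read 'y': 3 → 3
  read 'y': 3 → 3
  read 'y': 3 → 3
  read 'y': 3 → 3
  read 'y': 3 → 3
  end 3, accepted
w4:
  start at 0
  read 'x': 0 → 0
  read 'y': 0 → 3
  read 'x': 3 → 2
  read 'x': 2 → 1
  read 'y': 1 → 3
  read 'y': 3 → 3
  read 'y': 3 → 3
  read 'x': 3 → 2
  end 2, rejected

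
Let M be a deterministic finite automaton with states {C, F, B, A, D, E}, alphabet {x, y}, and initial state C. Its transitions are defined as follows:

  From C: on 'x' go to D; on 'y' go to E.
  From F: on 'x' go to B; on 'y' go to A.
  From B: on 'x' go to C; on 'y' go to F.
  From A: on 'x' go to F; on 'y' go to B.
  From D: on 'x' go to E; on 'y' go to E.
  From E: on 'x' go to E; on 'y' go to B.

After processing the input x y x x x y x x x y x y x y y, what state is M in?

F

Trace: C -x-> D -y-> E -x-> E -x-> E -x-> E -y-> B -x-> C -x-> D -x-> E -y-> B -x-> C -y-> E -x-> E -y-> B -y-> F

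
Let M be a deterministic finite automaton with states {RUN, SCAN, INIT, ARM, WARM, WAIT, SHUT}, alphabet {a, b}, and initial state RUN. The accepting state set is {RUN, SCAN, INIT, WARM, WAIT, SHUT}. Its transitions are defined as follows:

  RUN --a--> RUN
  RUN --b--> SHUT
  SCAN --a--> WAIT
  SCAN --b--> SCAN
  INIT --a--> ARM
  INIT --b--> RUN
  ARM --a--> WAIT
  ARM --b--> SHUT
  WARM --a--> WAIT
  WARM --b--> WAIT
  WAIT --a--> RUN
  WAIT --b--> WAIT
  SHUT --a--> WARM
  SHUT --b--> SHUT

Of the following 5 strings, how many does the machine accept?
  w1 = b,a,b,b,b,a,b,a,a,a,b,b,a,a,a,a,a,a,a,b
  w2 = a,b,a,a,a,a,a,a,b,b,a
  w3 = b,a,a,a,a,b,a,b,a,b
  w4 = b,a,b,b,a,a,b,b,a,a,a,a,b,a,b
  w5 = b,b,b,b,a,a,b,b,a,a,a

w1: RUN → SHUT → WARM → WAIT → WAIT → WAIT → RUN → SHUT → WARM → WAIT → RUN → SHUT → SHUT → WARM → WAIT → RUN → RUN → RUN → RUN → RUN → SHUT  → end SHUT, accepted
w2: RUN → RUN → SHUT → WARM → WAIT → RUN → RUN → RUN → RUN → SHUT → SHUT → WARM  → end WARM, accepted
w3: RUN → SHUT → WARM → WAIT → RUN → RUN → SHUT → WARM → WAIT → RUN → SHUT  → end SHUT, accepted
w4: RUN → SHUT → WARM → WAIT → WAIT → RUN → RUN → SHUT → SHUT → WARM → WAIT → RUN → RUN → SHUT → WARM → WAIT  → end WAIT, accepted
w5: RUN → SHUT → SHUT → SHUT → SHUT → WARM → WAIT → WAIT → WAIT → RUN → RUN → RUN  → end RUN, accepted

5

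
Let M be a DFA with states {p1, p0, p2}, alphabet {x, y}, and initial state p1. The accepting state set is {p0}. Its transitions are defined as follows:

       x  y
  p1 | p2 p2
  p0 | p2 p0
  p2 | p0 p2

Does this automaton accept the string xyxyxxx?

p1 → p2 → p2 → p0 → p0 → p2 → p0 → p2
End state p2 is not accepting.

No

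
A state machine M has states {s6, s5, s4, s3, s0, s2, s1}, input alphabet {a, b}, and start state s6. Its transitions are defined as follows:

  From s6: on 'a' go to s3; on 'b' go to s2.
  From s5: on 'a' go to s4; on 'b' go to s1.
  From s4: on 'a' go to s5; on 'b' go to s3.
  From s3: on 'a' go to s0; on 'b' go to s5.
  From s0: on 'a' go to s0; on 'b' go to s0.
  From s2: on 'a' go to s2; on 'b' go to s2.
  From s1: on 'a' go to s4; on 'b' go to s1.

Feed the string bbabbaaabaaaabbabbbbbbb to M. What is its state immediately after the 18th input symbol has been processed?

s2

Trace: s6 -b-> s2 -b-> s2 -a-> s2 -b-> s2 -b-> s2 -a-> s2 -a-> s2 -a-> s2 -b-> s2 -a-> s2 -a-> s2 -a-> s2 -a-> s2 -b-> s2 -b-> s2 -a-> s2 -b-> s2 -b-> s2
After 18 symbols: s2.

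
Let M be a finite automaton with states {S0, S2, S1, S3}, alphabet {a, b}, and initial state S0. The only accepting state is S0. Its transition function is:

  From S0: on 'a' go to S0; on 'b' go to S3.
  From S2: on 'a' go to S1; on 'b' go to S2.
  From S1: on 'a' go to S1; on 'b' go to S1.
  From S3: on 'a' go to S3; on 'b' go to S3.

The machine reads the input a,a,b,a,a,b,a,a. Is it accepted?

No

S0 → S0 → S0 → S3 → S3 → S3 → S3 → S3 → S3
End state S3 is not accepting.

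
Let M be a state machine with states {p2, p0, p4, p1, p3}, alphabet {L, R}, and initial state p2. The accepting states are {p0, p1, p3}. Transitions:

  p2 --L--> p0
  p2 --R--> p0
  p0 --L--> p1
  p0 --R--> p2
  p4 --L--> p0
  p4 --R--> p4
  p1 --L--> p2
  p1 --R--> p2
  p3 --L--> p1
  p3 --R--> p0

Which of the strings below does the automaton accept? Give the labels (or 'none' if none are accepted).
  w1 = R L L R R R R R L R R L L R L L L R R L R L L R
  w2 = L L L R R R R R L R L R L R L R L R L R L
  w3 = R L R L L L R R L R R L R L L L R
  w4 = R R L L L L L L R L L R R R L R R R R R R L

w1: Trace: p2 -R-> p0 -L-> p1 -L-> p2 -R-> p0 -R-> p2 -R-> p0 -R-> p2 -R-> p0 -L-> p1 -R-> p2 -R-> p0 -L-> p1 -L-> p2 -R-> p0 -L-> p1 -L-> p2 -L-> p0 -R-> p2 -R-> p0 -L-> p1 -R-> p2 -L-> p0 -L-> p1 -R-> p2  → end p2, rejected
w2: Trace: p2 -L-> p0 -L-> p1 -L-> p2 -R-> p0 -R-> p2 -R-> p0 -R-> p2 -R-> p0 -L-> p1 -R-> p2 -L-> p0 -R-> p2 -L-> p0 -R-> p2 -L-> p0 -R-> p2 -L-> p0 -R-> p2 -L-> p0 -R-> p2 -L-> p0  → end p0, accepted
w3: Trace: p2 -R-> p0 -L-> p1 -R-> p2 -L-> p0 -L-> p1 -L-> p2 -R-> p0 -R-> p2 -L-> p0 -R-> p2 -R-> p0 -L-> p1 -R-> p2 -L-> p0 -L-> p1 -L-> p2 -R-> p0  → end p0, accepted
w4: Trace: p2 -R-> p0 -R-> p2 -L-> p0 -L-> p1 -L-> p2 -L-> p0 -L-> p1 -L-> p2 -R-> p0 -L-> p1 -L-> p2 -R-> p0 -R-> p2 -R-> p0 -L-> p1 -R-> p2 -R-> p0 -R-> p2 -R-> p0 -R-> p2 -R-> p0 -L-> p1  → end p1, accepted

w2, w3, w4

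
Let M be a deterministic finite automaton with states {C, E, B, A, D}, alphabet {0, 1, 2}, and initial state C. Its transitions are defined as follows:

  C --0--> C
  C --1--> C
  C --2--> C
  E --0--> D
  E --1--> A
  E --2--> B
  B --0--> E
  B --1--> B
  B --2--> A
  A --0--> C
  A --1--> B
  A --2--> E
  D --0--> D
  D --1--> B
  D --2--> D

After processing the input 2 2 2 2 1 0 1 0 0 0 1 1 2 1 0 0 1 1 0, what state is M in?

Trace: C -2-> C -2-> C -2-> C -2-> C -1-> C -0-> C -1-> C -0-> C -0-> C -0-> C -1-> C -1-> C -2-> C -1-> C -0-> C -0-> C -1-> C -1-> C -0-> C

C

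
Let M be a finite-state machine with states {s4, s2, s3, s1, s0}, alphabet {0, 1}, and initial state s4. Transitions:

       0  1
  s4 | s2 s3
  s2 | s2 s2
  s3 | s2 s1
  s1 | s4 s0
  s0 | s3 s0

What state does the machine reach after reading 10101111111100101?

start at s4
read '1': s4 → s3
read '0': s3 → s2
read '1': s2 → s2
read '0': s2 → s2
read '1': s2 → s2
read '1': s2 → s2
read '1': s2 → s2
read '1': s2 → s2
read '1': s2 → s2
read '1': s2 → s2
read '1': s2 → s2
read '1': s2 → s2
read '0': s2 → s2
read '0': s2 → s2
read '1': s2 → s2
read '0': s2 → s2
read '1': s2 → s2

s2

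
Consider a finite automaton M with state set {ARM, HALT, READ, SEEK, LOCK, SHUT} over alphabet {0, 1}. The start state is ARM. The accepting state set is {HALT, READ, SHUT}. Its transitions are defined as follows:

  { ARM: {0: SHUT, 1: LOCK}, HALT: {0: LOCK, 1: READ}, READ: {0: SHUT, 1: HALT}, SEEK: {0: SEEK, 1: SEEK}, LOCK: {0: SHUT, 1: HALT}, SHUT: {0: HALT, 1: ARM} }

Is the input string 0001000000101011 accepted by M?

No

start at ARM
read '0': ARM → SHUT
read '0': SHUT → HALT
read '0': HALT → LOCK
read '1': LOCK → HALT
read '0': HALT → LOCK
read '0': LOCK → SHUT
read '0': SHUT → HALT
read '0': HALT → LOCK
read '0': LOCK → SHUT
read '0': SHUT → HALT
read '1': HALT → READ
read '0': READ → SHUT
read '1': SHUT → ARM
read '0': ARM → SHUT
read '1': SHUT → ARM
read '1': ARM → LOCK
End state LOCK is not accepting.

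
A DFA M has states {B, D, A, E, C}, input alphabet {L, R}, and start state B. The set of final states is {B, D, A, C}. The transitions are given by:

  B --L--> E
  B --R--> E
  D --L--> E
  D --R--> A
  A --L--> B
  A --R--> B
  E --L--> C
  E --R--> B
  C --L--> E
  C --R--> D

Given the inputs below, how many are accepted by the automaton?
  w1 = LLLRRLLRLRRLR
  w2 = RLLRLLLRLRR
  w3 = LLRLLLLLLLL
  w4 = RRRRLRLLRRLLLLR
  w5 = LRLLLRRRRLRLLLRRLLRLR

4

w1: B → E → C → E → B → E → C → E → B → E → B → E → C → D  → end D, accepted
w2: B → E → C → E → B → E → C → E → B → E → B → E  → end E, rejected
w3: B → E → C → D → E → C → E → C → E → C → E → C  → end C, accepted
w4: B → E → B → E → B → E → B → E → C → D → A → B → E → C → E → B  → end B, accepted
w5: B → E → B → E → C → E → B → E → B → E → C → D → E → C → E → B → E → C → E → B → E → B  → end B, accepted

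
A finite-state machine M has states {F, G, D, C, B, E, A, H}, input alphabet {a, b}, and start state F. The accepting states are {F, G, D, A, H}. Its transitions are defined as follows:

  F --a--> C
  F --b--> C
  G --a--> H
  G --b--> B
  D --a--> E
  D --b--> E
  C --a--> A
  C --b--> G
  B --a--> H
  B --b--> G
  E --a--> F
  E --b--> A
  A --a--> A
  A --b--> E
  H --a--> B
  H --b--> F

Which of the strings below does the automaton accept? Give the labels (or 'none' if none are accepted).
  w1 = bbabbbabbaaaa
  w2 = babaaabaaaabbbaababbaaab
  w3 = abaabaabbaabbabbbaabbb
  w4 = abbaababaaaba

w1, w3, w4

w1: F → C → G → H → F → C → G → H → F → C → A → A → A → A  → end A, accepted
w2: F → C → A → E → F → C → A → E → F → C → A → A → E → A → E → F → C → G → H → F → C → A → A → A → E  → end E, rejected
w3: F → C → G → H → B → G → H → B → G → B → H → B → G → B → H → F → C → G → H → B → G → B → G  → end G, accepted
w4: F → C → G → B → H → B → G → H → F → C → A → A → E → F  → end F, accepted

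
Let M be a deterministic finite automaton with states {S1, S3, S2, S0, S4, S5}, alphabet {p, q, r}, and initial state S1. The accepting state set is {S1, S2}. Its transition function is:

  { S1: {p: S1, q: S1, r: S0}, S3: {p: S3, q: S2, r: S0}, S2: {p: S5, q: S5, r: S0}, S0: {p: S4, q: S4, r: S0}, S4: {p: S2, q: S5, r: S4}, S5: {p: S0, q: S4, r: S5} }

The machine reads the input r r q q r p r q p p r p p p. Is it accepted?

start at S1
read 'r': S1 → S0
read 'r': S0 → S0
read 'q': S0 → S4
read 'q': S4 → S5
read 'r': S5 → S5
read 'p': S5 → S0
read 'r': S0 → S0
read 'q': S0 → S4
read 'p': S4 → S2
read 'p': S2 → S5
read 'r': S5 → S5
read 'p': S5 → S0
read 'p': S0 → S4
read 'p': S4 → S2
End state S2 is accepting.

Yes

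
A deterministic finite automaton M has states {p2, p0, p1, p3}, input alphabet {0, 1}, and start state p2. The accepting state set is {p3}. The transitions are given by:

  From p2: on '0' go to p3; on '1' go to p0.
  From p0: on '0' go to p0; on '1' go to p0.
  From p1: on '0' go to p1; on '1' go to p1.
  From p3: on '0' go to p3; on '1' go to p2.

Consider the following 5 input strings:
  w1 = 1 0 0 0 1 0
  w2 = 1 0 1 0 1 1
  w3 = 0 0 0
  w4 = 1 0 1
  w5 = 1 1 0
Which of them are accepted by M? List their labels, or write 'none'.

w1:
  start at p2
  read '1': p2 → p0
  read '0': p0 → p0
  read '0': p0 → p0
  read '0': p0 → p0
  read '1': p0 → p0
  read '0': p0 → p0
  end p0, rejected
w2:
  start at p2
  read '1': p2 → p0
  read '0': p0 → p0
  read '1': p0 → p0
  read '0': p0 → p0
  read '1': p0 → p0
  read '1': p0 → p0
  end p0, rejected
w3:
  start at p2
  read '0': p2 → p3
  read '0': p3 → p3
  read '0': p3 → p3
  end p3, accepted
w4:
  start at p2
  read '1': p2 → p0
  read '0': p0 → p0
  read '1': p0 → p0
  end p0, rejected
w5:
  start at p2
  read '1': p2 → p0
  read '1': p0 → p0
  read '0': p0 → p0
  end p0, rejected

w3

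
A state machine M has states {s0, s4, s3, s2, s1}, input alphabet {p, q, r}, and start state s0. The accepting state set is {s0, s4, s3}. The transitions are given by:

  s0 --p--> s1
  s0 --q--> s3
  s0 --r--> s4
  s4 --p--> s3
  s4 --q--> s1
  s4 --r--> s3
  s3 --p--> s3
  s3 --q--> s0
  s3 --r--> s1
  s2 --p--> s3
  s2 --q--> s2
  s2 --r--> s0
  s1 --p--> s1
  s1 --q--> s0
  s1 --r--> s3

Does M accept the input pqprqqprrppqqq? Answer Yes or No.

Yes

s0 → s1 → s0 → s1 → s3 → s0 → s3 → s3 → s1 → s3 → s3 → s3 → s0 → s3 → s0
End state s0 is accepting.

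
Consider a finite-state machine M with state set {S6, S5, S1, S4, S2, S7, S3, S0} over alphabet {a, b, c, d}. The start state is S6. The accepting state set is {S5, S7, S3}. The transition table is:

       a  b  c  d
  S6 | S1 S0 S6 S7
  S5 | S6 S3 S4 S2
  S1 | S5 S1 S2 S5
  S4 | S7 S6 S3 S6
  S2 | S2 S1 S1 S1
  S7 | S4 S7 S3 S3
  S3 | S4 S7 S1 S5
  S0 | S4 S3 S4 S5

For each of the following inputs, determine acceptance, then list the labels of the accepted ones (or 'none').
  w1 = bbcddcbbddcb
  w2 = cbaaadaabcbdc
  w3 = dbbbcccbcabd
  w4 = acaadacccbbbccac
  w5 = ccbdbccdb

w1: Trace: S6 -b-> S0 -b-> S3 -c-> S1 -d-> S5 -d-> S2 -c-> S1 -b-> S1 -b-> S1 -d-> S5 -d-> S2 -c-> S1 -b-> S1  → end S1, rejected
w2: Trace: S6 -c-> S6 -b-> S0 -a-> S4 -a-> S7 -a-> S4 -d-> S6 -a-> S1 -a-> S5 -b-> S3 -c-> S1 -b-> S1 -d-> S5 -c-> S4  → end S4, rejected
w3: Trace: S6 -d-> S7 -b-> S7 -b-> S7 -b-> S7 -c-> S3 -c-> S1 -c-> S2 -b-> S1 -c-> S2 -a-> S2 -b-> S1 -d-> S5  → end S5, accepted
w4: Trace: S6 -a-> S1 -c-> S2 -a-> S2 -a-> S2 -d-> S1 -a-> S5 -c-> S4 -c-> S3 -c-> S1 -b-> S1 -b-> S1 -b-> S1 -c-> S2 -c-> S1 -a-> S5 -c-> S4  → end S4, rejected
w5: Trace: S6 -c-> S6 -c-> S6 -b-> S0 -d-> S5 -b-> S3 -c-> S1 -c-> S2 -d-> S1 -b-> S1  → end S1, rejected

w3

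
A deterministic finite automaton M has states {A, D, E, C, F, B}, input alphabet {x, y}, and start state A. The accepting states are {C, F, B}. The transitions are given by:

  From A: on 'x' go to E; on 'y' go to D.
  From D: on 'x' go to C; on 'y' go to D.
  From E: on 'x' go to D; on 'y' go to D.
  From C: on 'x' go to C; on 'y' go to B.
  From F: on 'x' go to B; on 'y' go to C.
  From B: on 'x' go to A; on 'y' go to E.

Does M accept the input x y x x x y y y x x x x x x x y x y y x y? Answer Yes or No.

start at A
read 'x': A → E
read 'y': E → D
read 'x': D → C
read 'x': C → C
read 'x': C → C
read 'y': C → B
read 'y': B → E
read 'y': E → D
read 'x': D → C
read 'x': C → C
read 'x': C → C
read 'x': C → C
read 'x': C → C
read 'x': C → C
read 'x': C → C
read 'y': C → B
read 'x': B → A
read 'y': A → D
read 'y': D → D
read 'x': D → C
read 'y': C → B
End state B is accepting.

Yes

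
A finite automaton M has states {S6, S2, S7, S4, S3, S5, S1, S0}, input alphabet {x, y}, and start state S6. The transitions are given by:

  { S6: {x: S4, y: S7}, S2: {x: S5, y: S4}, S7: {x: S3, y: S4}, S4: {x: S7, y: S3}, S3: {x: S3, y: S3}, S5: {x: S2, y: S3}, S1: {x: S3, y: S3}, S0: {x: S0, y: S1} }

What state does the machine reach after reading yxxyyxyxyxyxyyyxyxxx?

start at S6
read 'y': S6 → S7
read 'x': S7 → S3
read 'x': S3 → S3
read 'y': S3 → S3
read 'y': S3 → S3
read 'x': S3 → S3
read 'y': S3 → S3
read 'x': S3 → S3
read 'y': S3 → S3
read 'x': S3 → S3
read 'y': S3 → S3
read 'x': S3 → S3
read 'y': S3 → S3
read 'y': S3 → S3
read 'y': S3 → S3
read 'x': S3 → S3
read 'y': S3 → S3
read 'x': S3 → S3
read 'x': S3 → S3
read 'x': S3 → S3

S3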